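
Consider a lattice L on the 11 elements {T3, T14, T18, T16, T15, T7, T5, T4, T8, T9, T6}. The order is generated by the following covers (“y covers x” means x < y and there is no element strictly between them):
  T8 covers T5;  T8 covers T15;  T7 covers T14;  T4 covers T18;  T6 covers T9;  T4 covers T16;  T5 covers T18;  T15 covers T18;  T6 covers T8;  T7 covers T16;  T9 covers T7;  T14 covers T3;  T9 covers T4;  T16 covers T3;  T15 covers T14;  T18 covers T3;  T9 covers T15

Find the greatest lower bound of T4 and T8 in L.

Common lower bounds of {T4, T8}: T18, T3.
The greatest among these is T18.

T18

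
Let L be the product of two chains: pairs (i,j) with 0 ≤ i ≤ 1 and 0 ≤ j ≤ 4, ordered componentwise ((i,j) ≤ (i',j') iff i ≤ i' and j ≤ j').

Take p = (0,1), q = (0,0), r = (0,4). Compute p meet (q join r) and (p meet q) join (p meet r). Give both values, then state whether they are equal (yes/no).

(0,1); (0,1); yes

q join r = (0,4), so p meet (q join r) = (0,1) meet (0,4) = (0,1).
p meet q = (0,0) and p meet r = (0,1), so (p meet q) join (p meet r) = (0,0) join (0,1) = (0,1).
Equal: yes.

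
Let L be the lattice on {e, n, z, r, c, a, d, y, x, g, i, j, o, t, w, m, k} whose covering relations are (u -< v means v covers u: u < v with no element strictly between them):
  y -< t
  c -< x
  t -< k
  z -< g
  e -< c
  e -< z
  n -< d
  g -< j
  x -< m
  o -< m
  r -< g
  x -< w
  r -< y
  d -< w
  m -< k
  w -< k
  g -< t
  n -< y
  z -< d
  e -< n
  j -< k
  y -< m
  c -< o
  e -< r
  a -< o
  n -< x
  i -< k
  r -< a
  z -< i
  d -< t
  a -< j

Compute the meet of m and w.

x

Common lower bounds of {m, w}: c, e, n, x.
The greatest among these is x.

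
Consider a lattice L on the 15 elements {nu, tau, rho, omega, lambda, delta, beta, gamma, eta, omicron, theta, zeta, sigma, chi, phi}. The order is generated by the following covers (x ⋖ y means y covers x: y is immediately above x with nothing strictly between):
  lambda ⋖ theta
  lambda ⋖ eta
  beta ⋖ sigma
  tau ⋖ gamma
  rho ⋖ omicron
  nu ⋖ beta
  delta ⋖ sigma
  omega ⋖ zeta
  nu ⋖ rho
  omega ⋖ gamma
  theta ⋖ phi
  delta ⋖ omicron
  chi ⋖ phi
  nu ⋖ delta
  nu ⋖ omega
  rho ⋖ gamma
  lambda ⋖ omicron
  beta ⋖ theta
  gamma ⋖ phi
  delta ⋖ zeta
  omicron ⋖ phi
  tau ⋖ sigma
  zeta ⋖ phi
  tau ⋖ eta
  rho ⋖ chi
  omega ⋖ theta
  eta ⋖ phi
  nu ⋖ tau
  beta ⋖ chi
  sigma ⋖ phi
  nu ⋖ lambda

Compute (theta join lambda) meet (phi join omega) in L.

theta ∨ lambda = theta
phi ∨ omega = phi
theta ∧ phi = theta

theta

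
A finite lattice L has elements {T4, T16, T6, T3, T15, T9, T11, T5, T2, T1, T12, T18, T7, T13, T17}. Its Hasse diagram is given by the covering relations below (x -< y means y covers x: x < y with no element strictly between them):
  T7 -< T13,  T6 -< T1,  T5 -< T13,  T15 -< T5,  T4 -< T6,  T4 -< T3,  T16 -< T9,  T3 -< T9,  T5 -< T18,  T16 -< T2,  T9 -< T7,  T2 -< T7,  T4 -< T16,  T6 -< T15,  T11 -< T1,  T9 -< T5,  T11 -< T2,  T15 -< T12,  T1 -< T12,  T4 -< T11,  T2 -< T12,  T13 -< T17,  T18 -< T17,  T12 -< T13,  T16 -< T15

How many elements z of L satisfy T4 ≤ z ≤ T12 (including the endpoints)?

The interval [T4, T12] = {T1, T11, T12, T15, T16, T2, T4, T6}, which has 8 elements.

8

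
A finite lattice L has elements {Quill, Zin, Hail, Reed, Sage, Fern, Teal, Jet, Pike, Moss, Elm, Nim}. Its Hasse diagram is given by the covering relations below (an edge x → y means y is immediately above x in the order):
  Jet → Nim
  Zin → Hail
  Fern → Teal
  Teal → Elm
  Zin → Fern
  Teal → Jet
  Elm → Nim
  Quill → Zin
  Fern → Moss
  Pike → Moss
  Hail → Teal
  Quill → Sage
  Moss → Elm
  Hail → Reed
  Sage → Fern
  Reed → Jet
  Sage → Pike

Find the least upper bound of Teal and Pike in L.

Elm

Common upper bounds of {Teal, Pike}: Elm, Nim.
The least among these is Elm.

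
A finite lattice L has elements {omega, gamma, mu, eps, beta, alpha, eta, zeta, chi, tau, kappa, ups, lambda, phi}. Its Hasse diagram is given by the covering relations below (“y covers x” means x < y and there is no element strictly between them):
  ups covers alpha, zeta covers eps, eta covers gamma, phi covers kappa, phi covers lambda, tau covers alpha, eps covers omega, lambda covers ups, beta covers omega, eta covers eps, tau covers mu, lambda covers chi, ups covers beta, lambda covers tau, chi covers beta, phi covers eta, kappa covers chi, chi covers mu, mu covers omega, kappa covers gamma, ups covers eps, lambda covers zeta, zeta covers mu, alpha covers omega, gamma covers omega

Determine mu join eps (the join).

zeta

Common upper bounds of {mu, eps}: lambda, phi, zeta.
The least among these is zeta.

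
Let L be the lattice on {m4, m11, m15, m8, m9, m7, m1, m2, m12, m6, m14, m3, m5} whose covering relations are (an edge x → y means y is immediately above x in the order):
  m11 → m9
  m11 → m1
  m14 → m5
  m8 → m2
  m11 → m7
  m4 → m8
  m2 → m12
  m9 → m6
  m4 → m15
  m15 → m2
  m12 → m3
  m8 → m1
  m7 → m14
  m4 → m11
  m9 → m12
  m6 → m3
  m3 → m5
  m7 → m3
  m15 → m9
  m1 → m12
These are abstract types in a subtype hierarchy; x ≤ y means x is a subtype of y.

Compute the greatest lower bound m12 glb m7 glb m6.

m11

Common lower bounds of {m12, m7, m6}: m11, m4.
The greatest among these is m11.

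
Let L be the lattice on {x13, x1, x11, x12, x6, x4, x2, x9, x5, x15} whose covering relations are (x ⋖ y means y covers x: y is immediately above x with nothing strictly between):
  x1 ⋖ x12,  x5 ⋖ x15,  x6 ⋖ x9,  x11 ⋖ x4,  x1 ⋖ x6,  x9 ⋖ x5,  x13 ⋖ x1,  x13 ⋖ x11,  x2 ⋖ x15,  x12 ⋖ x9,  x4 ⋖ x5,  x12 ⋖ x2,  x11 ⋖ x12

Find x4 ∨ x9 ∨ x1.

x5

Common upper bounds of {x4, x9, x1}: x15, x5.
The least among these is x5.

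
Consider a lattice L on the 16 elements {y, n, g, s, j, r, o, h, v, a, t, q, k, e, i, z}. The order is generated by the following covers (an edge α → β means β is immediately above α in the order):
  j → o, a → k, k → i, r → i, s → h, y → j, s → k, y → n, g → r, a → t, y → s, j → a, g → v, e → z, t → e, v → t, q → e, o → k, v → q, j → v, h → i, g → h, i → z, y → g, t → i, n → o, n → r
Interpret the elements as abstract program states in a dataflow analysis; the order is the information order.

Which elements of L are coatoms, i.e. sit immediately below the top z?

The coatoms are exactly the elements covered by z: e, i.

e, i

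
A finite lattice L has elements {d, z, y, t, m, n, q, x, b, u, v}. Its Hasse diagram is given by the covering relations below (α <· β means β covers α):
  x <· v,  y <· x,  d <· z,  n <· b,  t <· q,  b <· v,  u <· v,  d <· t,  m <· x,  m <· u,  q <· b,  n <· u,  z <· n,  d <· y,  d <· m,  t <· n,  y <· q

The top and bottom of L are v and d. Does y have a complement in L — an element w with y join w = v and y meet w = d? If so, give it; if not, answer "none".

u

Need w with y ∨ w = v and y ∧ w = d.
Checking each element gives: u.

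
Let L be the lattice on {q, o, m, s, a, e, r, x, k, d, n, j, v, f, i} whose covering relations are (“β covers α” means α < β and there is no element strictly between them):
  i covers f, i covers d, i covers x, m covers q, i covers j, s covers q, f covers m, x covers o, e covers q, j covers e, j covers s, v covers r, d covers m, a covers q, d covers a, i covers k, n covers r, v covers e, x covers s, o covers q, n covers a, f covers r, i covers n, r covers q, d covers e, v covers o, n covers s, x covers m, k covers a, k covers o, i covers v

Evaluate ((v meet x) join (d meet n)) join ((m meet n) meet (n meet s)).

k

v ∧ x = o
d ∧ n = a
o ∨ a = k
m ∧ n = q
n ∧ s = s
q ∧ s = q
k ∨ q = k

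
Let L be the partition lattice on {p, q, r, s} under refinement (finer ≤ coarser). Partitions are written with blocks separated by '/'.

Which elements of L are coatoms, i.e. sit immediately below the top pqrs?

p/qrs, pq/rs, pqr/s, pqs/r, pr/qs, prs/q, ps/qr

The coatoms are exactly the elements covered by pqrs: p/qrs, pq/rs, pqr/s, pqs/r, pr/qs, prs/q, ps/qr.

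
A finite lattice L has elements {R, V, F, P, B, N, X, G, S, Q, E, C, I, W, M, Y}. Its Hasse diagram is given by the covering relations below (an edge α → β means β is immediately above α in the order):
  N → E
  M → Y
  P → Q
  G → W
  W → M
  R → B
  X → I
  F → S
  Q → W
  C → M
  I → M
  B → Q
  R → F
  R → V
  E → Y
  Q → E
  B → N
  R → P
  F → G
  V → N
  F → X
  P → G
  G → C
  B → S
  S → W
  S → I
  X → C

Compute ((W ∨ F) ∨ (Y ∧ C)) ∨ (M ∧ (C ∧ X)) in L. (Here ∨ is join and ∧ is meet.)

M

W ∨ F = W
Y ∧ C = C
W ∨ C = M
C ∧ X = X
M ∧ X = X
M ∨ X = M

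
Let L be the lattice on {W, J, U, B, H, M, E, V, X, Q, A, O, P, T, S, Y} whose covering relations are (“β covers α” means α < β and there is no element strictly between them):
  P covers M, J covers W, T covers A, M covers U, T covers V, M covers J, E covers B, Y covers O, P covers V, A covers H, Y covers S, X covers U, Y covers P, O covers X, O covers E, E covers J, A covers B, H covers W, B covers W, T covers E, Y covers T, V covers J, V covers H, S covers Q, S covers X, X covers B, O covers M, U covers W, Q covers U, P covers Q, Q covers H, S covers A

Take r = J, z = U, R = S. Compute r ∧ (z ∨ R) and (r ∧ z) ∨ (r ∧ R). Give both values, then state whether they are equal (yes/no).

z ∨ R = S, so r ∧ (z ∨ R) = J ∧ S = W.
r ∧ z = W and r ∧ R = W, so (r ∧ z) ∨ (r ∧ R) = W ∨ W = W.
Equal: yes.

W; W; yes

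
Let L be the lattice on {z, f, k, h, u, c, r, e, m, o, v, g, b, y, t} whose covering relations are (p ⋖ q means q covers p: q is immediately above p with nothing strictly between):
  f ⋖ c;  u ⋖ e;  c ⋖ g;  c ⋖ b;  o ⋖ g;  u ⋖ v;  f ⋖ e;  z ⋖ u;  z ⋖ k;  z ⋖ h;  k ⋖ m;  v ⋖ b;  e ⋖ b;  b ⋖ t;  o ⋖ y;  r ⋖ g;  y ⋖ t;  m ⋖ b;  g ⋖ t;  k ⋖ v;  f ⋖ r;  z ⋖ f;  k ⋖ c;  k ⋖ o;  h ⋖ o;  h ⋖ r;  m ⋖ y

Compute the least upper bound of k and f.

Common upper bounds of {k, f}: b, c, g, t.
The least among these is c.

c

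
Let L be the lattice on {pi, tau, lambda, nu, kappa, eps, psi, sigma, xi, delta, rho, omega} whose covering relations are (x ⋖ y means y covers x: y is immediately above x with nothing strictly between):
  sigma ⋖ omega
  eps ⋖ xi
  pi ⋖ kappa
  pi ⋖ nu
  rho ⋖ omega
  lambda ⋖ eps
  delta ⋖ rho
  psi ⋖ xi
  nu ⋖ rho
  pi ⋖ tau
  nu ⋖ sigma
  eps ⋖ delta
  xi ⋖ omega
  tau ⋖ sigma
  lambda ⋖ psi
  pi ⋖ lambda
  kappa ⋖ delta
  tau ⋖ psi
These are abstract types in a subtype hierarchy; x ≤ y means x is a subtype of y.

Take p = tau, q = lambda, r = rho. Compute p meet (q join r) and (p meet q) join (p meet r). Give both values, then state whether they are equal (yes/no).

pi; pi; yes

q join r = rho, so p meet (q join r) = tau meet rho = pi.
p meet q = pi and p meet r = pi, so (p meet q) join (p meet r) = pi join pi = pi.
Equal: yes.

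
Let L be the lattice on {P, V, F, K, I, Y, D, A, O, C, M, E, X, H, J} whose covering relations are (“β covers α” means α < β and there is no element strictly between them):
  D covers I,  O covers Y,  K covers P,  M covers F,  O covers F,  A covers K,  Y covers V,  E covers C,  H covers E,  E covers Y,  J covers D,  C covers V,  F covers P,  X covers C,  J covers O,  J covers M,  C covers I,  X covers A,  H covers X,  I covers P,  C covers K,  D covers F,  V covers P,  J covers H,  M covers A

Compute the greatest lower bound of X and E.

Common lower bounds of {X, E}: C, I, K, P, V.
The greatest among these is C.

C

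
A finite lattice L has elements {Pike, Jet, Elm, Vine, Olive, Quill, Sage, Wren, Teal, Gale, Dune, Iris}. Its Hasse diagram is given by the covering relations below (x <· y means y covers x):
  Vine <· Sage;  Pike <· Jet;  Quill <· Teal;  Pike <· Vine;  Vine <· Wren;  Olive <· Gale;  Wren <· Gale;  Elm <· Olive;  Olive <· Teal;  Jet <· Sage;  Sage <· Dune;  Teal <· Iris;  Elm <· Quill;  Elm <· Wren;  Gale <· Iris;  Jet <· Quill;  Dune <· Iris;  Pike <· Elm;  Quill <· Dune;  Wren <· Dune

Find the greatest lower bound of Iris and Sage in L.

Sage

Common lower bounds of {Iris, Sage}: Jet, Pike, Sage, Vine.
The greatest among these is Sage.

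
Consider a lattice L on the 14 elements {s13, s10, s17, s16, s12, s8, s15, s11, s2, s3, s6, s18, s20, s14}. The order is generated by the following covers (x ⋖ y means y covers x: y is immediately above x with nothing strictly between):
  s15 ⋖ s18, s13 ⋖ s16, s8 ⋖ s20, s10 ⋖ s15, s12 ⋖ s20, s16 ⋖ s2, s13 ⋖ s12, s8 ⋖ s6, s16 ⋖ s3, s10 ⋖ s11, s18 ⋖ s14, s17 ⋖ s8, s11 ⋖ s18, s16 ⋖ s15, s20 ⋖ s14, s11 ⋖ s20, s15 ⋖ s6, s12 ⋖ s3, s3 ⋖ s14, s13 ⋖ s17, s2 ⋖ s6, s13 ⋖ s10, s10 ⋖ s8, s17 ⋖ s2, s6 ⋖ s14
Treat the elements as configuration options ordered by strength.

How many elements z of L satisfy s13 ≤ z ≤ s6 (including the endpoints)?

The interval [s13, s6] = {s10, s13, s15, s16, s17, s2, s6, s8}, which has 8 elements.

8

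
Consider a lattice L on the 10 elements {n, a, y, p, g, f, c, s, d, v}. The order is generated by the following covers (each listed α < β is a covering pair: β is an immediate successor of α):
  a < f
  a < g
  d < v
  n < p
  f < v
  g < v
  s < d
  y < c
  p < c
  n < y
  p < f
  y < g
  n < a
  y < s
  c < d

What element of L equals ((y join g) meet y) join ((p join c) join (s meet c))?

c

y ∨ g = g
g ∧ y = y
p ∨ c = c
s ∧ c = y
c ∨ y = c
y ∨ c = c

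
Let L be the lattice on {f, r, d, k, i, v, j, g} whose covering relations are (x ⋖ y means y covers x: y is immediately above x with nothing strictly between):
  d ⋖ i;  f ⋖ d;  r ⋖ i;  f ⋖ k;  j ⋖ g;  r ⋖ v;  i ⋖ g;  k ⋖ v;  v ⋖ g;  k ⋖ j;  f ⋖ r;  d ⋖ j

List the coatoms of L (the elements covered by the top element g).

i, j, v

The coatoms are exactly the elements covered by g: i, j, v.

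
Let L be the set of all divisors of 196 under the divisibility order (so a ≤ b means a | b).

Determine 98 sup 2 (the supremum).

98

In the divisibility order, the join is the least common multiple: lcm(98, 2) = 98.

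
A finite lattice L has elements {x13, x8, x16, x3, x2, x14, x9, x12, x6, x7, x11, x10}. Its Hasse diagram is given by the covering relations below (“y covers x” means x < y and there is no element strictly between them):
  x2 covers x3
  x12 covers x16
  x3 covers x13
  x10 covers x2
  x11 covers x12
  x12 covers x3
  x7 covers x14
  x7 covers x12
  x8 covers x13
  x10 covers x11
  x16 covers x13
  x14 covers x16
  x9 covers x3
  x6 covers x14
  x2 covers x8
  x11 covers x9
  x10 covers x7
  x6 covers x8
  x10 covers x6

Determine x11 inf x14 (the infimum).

x16

Common lower bounds of {x11, x14}: x13, x16.
The greatest among these is x16.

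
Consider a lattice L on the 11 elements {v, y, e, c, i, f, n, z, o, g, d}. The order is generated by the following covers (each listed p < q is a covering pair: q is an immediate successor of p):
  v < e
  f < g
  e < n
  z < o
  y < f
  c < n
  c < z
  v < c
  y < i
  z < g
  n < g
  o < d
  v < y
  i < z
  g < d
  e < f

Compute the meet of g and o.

z

Common lower bounds of {g, o}: c, i, v, y, z.
The greatest among these is z.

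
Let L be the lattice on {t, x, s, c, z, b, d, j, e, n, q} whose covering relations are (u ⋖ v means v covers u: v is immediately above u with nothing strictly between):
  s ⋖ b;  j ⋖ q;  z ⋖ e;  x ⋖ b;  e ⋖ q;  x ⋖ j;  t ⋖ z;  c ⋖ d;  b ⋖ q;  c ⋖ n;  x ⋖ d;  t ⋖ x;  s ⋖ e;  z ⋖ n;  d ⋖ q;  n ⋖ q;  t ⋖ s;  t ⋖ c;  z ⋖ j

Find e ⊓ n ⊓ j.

Common lower bounds of {e, n, j}: t, z.
The greatest among these is z.

z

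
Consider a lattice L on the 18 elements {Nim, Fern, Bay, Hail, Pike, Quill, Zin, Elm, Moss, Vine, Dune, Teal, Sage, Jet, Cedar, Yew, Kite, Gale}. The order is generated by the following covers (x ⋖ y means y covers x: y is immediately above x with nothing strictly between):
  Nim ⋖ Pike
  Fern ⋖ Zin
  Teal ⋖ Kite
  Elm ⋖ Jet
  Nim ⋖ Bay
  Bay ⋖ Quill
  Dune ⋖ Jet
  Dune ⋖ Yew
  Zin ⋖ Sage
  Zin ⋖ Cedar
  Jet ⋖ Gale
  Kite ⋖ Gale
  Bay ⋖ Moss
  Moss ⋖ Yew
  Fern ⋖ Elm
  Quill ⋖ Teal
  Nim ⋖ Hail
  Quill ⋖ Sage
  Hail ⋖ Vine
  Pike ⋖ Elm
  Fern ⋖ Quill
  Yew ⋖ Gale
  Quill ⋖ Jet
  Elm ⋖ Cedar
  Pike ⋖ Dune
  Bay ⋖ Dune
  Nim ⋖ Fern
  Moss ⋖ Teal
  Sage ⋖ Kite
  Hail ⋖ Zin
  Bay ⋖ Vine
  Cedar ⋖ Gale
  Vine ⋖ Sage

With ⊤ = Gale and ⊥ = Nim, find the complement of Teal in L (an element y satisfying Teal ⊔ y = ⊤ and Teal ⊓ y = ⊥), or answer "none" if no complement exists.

Pike

Need y with Teal ∨ y = Gale and Teal ∧ y = Nim.
Checking each element gives: Pike.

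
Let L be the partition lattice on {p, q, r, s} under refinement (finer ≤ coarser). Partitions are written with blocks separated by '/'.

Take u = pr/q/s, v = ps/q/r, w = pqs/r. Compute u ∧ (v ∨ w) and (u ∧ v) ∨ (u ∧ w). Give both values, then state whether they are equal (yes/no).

p/q/r/s; p/q/r/s; yes

v ∨ w = pqs/r, so u ∧ (v ∨ w) = pr/q/s ∧ pqs/r = p/q/r/s.
u ∧ v = p/q/r/s and u ∧ w = p/q/r/s, so (u ∧ v) ∨ (u ∧ w) = p/q/r/s ∨ p/q/r/s = p/q/r/s.
Equal: yes.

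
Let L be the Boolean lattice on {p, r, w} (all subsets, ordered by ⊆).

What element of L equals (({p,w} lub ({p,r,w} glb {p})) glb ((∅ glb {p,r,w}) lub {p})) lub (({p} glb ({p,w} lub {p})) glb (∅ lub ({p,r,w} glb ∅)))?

{p,r,w} ∧ {p} = {p}
{p,w} ∨ {p} = {p,w}
∅ ∧ {p,r,w} = ∅
∅ ∨ {p} = {p}
{p,w} ∧ {p} = {p}
{p,w} ∨ {p} = {p,w}
{p} ∧ {p,w} = {p}
{p,r,w} ∧ ∅ = ∅
∅ ∨ ∅ = ∅
{p} ∧ ∅ = ∅
{p} ∨ ∅ = {p}

{p}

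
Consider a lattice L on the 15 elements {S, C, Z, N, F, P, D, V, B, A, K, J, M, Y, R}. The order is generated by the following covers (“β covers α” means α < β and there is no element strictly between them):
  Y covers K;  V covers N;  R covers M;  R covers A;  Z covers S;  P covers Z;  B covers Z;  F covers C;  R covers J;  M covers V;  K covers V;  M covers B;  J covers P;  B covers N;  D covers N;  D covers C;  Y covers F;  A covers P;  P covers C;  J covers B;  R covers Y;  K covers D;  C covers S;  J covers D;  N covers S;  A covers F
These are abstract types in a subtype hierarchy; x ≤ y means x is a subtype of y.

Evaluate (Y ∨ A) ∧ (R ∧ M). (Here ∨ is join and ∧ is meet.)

M

Y ∨ A = R
R ∧ M = M
R ∧ M = M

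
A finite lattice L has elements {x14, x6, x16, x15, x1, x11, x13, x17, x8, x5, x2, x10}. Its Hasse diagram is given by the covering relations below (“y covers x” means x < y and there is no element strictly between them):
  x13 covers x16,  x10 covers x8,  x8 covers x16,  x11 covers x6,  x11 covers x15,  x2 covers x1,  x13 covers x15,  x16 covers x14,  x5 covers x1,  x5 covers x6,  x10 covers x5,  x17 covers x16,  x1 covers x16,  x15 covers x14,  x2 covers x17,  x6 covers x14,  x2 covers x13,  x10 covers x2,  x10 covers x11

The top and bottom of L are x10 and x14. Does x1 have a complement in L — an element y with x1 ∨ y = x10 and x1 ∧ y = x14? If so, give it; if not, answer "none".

x11

Need y with x1 ∨ y = x10 and x1 ∧ y = x14.
Checking each element gives: x11.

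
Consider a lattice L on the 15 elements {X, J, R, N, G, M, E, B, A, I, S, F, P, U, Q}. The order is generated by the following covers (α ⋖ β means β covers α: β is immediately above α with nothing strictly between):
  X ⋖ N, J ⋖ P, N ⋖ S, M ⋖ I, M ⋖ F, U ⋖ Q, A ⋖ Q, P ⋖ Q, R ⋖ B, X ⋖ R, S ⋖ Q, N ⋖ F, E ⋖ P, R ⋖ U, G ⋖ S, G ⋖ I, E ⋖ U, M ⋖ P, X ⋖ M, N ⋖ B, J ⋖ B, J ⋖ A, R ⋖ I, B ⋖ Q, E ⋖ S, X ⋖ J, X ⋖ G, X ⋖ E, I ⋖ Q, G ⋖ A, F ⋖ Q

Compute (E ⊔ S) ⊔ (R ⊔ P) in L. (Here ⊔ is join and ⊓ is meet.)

E ∨ S = S
R ∨ P = Q
S ∨ Q = Q

Q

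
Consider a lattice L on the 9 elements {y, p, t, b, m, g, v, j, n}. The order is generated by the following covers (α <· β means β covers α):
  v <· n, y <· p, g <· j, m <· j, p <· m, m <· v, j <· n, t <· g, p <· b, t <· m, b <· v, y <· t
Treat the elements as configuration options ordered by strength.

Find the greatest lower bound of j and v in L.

Common lower bounds of {j, v}: m, p, t, y.
The greatest among these is m.

m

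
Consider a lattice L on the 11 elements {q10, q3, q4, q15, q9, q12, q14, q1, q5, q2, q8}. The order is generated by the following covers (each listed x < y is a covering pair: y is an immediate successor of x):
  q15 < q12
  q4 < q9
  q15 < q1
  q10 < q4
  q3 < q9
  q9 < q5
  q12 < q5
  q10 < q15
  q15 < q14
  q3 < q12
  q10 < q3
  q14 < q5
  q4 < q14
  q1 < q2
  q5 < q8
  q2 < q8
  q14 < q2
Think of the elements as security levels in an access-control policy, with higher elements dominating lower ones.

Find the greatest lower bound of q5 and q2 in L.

q14

Common lower bounds of {q5, q2}: q10, q14, q15, q4.
The greatest among these is q14.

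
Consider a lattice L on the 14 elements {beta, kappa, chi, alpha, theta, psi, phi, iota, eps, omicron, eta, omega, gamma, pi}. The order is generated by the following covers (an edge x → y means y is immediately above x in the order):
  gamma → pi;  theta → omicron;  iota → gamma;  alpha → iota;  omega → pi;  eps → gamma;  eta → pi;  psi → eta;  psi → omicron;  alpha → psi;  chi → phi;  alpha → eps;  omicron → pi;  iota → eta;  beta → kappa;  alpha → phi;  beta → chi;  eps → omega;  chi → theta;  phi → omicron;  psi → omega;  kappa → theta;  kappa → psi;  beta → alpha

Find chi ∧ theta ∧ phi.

Common lower bounds of {chi, theta, phi}: beta, chi.
The greatest among these is chi.

chi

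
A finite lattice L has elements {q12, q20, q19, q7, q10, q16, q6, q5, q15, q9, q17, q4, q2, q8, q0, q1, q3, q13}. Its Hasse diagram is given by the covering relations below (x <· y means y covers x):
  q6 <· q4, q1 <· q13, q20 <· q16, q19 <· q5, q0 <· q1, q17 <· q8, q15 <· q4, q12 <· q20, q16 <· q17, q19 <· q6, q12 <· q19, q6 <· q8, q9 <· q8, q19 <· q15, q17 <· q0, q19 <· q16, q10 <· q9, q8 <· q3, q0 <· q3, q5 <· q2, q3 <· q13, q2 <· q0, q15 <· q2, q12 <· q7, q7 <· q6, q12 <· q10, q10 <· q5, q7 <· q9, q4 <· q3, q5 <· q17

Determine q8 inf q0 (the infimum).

Common lower bounds of {q8, q0}: q10, q12, q16, q17, q19, q20, q5.
The greatest among these is q17.

q17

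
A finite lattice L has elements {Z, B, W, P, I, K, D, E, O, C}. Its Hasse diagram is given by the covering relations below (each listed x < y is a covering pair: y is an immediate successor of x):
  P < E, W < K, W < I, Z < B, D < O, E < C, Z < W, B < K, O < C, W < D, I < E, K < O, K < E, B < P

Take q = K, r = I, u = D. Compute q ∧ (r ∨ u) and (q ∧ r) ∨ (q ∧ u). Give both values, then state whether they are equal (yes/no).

K; W; no

r ∨ u = C, so q ∧ (r ∨ u) = K ∧ C = K.
q ∧ r = W and q ∧ u = W, so (q ∧ r) ∨ (q ∧ u) = W ∨ W = W.
Equal: no.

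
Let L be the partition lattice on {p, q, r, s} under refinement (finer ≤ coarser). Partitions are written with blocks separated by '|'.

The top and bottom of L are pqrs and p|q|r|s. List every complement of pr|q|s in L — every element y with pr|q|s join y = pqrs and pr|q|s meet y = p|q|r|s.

pqs|r, pq|rs, ps|qr, p|qrs

Need y with pr|q|s ∨ y = pqrs and pr|q|s ∧ y = p|q|r|s.
Checking each element gives: pqs|r, pq|rs, ps|qr, p|qrs.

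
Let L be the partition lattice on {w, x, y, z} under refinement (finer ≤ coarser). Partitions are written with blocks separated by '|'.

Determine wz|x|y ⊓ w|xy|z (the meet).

w|x|y|z

The meet (common refinement) of wz|x|y and w|xy|z intersects blocks pairwise, giving w|x|y|z.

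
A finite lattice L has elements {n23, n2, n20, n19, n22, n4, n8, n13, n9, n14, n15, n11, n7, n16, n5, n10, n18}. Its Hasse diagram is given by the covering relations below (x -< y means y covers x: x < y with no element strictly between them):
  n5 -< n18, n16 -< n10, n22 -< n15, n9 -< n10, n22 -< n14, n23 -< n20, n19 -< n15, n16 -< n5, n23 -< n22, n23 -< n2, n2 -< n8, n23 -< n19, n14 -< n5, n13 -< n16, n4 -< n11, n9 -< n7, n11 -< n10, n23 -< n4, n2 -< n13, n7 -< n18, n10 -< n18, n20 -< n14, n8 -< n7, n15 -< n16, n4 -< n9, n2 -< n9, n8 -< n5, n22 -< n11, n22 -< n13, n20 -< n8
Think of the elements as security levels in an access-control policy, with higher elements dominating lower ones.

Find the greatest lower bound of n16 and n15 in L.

n15

Common lower bounds of {n16, n15}: n15, n19, n22, n23.
The greatest among these is n15.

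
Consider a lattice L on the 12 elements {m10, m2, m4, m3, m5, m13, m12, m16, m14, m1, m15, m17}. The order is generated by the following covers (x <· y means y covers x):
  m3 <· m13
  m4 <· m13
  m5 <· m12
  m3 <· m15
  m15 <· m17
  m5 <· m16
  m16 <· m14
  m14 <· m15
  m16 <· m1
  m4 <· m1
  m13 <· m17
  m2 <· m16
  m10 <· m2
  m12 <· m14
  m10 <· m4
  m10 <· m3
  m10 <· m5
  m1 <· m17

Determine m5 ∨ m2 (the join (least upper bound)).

m16

Common upper bounds of {m5, m2}: m1, m14, m15, m16, m17.
The least among these is m16.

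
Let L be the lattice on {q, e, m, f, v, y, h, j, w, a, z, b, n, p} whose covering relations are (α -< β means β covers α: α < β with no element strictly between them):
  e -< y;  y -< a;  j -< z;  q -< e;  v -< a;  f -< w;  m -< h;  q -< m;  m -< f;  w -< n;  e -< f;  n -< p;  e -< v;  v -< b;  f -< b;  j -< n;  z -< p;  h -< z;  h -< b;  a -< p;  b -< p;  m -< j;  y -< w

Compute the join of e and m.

Common upper bounds of {e, m}: b, f, n, p, w.
The least among these is f.

f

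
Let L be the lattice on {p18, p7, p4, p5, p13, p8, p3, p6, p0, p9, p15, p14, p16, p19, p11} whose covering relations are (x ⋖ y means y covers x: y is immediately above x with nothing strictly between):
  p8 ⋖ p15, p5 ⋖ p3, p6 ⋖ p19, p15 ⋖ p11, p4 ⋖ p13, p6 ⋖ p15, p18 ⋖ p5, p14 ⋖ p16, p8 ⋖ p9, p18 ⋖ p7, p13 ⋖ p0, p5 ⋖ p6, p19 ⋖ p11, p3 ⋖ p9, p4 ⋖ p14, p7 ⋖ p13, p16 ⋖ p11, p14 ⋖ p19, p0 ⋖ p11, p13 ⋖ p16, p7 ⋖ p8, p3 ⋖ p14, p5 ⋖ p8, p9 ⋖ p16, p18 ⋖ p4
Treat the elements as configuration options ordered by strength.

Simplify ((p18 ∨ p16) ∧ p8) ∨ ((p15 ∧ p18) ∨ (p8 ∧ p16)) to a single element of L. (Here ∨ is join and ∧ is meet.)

p18 ∨ p16 = p16
p16 ∧ p8 = p8
p15 ∧ p18 = p18
p8 ∧ p16 = p8
p18 ∨ p8 = p8
p8 ∨ p8 = p8

p8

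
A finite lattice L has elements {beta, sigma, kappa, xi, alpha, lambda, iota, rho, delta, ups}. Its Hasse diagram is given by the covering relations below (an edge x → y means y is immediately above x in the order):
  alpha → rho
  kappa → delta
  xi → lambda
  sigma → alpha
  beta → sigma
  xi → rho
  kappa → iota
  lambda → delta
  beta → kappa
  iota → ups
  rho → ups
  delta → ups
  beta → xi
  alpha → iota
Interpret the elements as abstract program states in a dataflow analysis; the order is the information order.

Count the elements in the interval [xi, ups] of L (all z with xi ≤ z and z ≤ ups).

The interval [xi, ups] = {delta, lambda, rho, ups, xi}, which has 5 elements.

5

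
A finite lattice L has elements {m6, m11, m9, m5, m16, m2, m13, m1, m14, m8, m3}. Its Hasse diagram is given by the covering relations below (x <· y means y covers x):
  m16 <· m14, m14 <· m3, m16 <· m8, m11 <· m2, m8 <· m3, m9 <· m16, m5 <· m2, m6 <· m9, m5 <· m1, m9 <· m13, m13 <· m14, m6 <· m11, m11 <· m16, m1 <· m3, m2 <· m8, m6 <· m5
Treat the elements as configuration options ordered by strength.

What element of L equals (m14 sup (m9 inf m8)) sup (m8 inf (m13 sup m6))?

m14

m9 ∧ m8 = m9
m14 ∨ m9 = m14
m13 ∨ m6 = m13
m8 ∧ m13 = m9
m14 ∨ m9 = m14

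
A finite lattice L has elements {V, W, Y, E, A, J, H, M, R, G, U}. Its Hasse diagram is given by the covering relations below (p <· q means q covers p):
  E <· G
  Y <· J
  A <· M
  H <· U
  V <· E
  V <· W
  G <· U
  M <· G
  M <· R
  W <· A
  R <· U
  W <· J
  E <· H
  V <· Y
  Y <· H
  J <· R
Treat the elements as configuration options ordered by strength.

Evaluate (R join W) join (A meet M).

R ∨ W = R
A ∧ M = A
R ∨ A = R

R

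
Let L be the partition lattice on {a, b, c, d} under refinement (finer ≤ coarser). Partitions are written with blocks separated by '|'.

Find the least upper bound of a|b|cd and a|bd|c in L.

Common upper bounds of {a|b|cd, a|bd|c}: abcd, a|bcd.
The least among these is a|bcd.

a|bcd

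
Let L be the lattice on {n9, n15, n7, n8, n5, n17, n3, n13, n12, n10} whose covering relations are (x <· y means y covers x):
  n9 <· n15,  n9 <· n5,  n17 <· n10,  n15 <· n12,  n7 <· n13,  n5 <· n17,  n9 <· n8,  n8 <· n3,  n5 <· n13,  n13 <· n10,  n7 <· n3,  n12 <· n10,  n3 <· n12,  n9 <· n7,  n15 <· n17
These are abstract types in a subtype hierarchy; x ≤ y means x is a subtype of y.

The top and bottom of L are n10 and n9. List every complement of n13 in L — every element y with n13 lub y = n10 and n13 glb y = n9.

n15, n8

Need y with n13 ∨ y = n10 and n13 ∧ y = n9.
Checking each element gives: n15, n8.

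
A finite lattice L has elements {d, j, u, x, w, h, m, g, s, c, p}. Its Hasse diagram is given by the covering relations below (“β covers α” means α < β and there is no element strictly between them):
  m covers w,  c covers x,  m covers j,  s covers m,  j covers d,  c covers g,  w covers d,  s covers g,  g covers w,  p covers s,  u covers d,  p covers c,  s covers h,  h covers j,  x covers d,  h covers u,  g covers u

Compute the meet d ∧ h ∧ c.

Common lower bounds of {d, h, c}: d.
The greatest among these is d.

d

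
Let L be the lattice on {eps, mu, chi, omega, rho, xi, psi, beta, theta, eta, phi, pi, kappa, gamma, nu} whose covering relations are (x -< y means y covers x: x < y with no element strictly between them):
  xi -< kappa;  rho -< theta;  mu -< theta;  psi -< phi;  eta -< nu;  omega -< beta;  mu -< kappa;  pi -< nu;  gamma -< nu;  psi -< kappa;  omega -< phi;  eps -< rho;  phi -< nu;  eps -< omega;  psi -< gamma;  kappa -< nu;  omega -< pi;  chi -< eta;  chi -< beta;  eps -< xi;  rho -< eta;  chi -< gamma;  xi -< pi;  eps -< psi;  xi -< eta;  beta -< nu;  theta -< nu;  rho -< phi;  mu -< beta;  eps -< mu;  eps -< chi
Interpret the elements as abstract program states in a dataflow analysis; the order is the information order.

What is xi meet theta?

Common lower bounds of {xi, theta}: eps.
The greatest among these is eps.

eps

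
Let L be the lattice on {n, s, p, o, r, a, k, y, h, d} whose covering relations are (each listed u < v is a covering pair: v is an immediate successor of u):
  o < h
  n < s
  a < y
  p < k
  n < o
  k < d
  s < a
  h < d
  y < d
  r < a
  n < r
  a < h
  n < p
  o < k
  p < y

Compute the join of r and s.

a

Common upper bounds of {r, s}: a, d, h, y.
The least among these is a.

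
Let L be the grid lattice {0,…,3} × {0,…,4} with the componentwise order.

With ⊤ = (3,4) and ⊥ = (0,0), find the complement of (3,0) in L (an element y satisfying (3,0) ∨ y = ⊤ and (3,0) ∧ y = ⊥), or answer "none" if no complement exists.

Need y with (3,0) ∨ y = (3,4) and (3,0) ∧ y = (0,0).
Checking each element gives: (0,4).

(0,4)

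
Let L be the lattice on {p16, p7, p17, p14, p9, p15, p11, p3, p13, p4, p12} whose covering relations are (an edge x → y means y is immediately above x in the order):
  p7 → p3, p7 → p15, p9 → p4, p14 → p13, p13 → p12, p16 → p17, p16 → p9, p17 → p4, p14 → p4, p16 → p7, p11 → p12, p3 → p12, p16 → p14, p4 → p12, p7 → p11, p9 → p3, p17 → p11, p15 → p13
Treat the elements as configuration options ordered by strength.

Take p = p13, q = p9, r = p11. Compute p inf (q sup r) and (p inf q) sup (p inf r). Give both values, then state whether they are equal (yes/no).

p13; p7; no

q sup r = p12, so p inf (q sup r) = p13 inf p12 = p13.
p inf q = p16 and p inf r = p7, so (p inf q) sup (p inf r) = p16 sup p7 = p7.
Equal: no.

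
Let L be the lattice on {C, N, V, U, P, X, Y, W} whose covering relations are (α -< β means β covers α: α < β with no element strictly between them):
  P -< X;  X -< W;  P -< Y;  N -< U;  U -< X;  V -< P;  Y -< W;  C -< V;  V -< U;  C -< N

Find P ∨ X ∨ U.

X

Common upper bounds of {P, X, U}: W, X.
The least among these is X.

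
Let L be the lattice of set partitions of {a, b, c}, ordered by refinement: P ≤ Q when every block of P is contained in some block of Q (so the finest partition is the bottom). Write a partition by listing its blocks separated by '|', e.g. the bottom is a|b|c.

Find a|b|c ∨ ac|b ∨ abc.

The join of a|b|c, ac|b, abc merges any blocks that overlap across the partitions, giving abc.

abc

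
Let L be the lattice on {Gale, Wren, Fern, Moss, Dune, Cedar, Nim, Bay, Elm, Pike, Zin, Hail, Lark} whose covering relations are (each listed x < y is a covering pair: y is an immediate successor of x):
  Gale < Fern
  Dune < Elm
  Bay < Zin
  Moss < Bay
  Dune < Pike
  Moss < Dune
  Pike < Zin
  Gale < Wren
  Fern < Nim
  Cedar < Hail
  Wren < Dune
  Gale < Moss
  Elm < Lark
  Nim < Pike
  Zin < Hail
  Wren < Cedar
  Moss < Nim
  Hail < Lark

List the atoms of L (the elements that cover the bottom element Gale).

Fern, Moss, Wren

The atoms are exactly the elements that cover Gale: Fern, Moss, Wren.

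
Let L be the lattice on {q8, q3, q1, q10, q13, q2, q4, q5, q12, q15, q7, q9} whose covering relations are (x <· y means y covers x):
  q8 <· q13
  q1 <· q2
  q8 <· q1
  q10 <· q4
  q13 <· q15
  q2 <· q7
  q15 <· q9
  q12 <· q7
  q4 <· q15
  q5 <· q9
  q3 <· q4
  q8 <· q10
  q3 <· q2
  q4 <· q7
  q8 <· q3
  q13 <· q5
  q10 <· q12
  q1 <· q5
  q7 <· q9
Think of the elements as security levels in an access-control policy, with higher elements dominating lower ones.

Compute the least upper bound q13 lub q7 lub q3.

q9

Common upper bounds of {q13, q7, q3}: q9.
The least among these is q9.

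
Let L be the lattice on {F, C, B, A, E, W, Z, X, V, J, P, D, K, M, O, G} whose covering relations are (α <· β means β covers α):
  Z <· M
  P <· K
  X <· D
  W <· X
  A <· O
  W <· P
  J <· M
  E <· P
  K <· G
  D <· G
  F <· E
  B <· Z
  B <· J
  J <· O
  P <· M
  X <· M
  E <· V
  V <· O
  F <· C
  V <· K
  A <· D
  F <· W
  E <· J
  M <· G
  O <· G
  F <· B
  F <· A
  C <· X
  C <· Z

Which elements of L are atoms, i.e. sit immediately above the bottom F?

A, B, C, E, W

The atoms are exactly the elements that cover F: A, B, C, E, W.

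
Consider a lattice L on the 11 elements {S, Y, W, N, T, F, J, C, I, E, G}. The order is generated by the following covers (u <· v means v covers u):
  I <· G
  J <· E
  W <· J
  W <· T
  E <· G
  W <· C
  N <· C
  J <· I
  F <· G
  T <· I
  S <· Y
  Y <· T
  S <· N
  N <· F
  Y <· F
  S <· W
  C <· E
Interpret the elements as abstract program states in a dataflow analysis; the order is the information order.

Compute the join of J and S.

J

Common upper bounds of {J, S}: E, G, I, J.
The least among these is J.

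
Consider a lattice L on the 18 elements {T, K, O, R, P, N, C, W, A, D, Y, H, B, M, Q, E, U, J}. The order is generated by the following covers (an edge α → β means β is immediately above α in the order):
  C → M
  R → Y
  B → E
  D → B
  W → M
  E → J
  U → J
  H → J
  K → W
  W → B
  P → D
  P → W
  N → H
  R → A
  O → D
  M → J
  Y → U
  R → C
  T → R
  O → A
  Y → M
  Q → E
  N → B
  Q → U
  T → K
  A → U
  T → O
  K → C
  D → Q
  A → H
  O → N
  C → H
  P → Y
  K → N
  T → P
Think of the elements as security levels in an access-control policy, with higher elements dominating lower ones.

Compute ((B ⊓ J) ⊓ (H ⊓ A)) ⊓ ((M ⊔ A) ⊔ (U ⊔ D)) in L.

O

B ∧ J = B
H ∧ A = A
B ∧ A = O
M ∨ A = J
U ∨ D = U
J ∨ U = J
O ∧ J = O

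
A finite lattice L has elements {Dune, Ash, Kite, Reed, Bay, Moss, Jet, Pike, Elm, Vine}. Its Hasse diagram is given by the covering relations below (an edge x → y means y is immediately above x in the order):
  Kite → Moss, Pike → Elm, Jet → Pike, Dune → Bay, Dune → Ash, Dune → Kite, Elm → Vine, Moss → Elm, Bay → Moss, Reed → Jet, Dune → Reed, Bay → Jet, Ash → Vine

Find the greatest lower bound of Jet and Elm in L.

Common lower bounds of {Jet, Elm}: Bay, Dune, Jet, Reed.
The greatest among these is Jet.

Jet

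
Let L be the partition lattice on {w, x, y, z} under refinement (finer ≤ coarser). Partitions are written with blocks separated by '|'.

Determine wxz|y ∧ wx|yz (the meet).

wx|y|z

The meet (common refinement) of wxz|y and wx|yz intersects blocks pairwise, giving wx|y|z.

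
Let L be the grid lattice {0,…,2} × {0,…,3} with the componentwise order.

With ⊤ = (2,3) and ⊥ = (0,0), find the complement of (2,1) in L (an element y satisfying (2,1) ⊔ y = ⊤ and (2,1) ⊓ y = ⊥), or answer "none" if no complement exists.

none

For every candidate y, either (2,1) ∨ y ≠ (2,3) or (2,1) ∧ y ≠ (0,0); no complement exists.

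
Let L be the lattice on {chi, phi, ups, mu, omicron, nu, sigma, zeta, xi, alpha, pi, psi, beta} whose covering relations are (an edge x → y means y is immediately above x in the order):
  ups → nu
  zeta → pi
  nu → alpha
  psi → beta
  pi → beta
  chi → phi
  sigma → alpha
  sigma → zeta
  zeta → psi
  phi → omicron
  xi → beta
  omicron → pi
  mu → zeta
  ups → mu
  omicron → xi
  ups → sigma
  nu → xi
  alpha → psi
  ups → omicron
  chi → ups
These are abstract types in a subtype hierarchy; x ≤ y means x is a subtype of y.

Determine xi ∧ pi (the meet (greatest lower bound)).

Common lower bounds of {xi, pi}: chi, omicron, phi, ups.
The greatest among these is omicron.

omicron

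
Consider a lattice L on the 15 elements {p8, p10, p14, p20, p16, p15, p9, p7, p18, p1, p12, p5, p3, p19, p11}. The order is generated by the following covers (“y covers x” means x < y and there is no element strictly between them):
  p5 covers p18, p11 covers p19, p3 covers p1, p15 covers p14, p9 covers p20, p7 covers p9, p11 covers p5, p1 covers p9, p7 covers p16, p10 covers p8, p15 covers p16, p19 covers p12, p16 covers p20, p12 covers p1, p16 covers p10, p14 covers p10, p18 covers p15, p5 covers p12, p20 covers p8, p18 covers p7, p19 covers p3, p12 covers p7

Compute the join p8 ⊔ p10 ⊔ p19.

Common upper bounds of {p8, p10, p19}: p11, p19.
The least among these is p19.

p19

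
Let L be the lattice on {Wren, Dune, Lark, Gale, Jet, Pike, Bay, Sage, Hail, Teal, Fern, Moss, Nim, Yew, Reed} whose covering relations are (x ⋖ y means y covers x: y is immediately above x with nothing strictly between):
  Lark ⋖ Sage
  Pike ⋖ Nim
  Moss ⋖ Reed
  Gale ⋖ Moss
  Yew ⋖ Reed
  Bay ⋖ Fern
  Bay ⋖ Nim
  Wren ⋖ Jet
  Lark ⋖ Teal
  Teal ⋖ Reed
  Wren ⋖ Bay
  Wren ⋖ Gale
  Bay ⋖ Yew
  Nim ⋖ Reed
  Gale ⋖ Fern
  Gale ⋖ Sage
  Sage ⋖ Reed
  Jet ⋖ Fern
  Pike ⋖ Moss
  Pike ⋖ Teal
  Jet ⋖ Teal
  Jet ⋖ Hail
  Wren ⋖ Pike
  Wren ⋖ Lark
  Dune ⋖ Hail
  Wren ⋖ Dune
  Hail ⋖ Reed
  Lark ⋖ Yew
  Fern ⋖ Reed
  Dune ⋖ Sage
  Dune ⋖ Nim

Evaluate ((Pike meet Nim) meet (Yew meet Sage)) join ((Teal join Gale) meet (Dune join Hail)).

Hail

Pike ∧ Nim = Pike
Yew ∧ Sage = Lark
Pike ∧ Lark = Wren
Teal ∨ Gale = Reed
Dune ∨ Hail = Hail
Reed ∧ Hail = Hail
Wren ∨ Hail = Hail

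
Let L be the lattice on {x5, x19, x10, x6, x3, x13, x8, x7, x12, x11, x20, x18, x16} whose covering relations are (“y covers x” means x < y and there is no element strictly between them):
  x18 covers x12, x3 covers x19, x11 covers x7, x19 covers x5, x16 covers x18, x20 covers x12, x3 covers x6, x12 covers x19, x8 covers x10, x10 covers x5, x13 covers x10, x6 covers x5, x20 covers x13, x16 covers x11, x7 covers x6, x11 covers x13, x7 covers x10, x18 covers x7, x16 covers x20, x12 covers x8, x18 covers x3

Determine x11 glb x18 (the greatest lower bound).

Common lower bounds of {x11, x18}: x10, x5, x6, x7.
The greatest among these is x7.

x7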